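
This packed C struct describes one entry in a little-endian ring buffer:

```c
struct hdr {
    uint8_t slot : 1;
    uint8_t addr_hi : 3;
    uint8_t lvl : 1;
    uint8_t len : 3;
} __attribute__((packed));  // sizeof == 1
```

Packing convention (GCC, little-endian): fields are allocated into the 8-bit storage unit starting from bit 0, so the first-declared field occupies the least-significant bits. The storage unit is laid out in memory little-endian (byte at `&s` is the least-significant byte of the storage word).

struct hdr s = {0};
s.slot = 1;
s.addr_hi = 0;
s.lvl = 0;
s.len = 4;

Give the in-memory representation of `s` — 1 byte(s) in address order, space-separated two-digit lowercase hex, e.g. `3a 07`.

81

slot:1 = 1 → 0x1 << 0 → word 0x01
addr_hi:3 = 0 → 0x0 << 1 → word 0x01
lvl:1 = 0 → 0x0 << 4 → word 0x01
len:3 = 4 → 0x4 << 5 → word 0x81
word = 0x81 → little-endian bytes:
  [0]=0x81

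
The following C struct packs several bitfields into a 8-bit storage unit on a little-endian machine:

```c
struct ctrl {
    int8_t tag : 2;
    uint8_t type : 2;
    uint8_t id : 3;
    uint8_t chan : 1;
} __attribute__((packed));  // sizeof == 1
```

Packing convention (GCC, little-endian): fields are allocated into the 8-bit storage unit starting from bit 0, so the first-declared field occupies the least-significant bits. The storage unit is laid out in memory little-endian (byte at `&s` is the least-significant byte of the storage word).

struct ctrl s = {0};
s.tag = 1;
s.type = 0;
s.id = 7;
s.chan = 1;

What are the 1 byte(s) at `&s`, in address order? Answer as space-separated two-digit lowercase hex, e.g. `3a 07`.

f1

[0+:2] tag=1 & 0x3 = 0x1; word=0x01
[2+:2] type=0 & 0x3 = 0x0; word=0x01
[4+:3] id=7 & 0x7 = 0x7; word=0x71
[7+:1] chan=1 & 0x1 = 0x1; word=0xf1
word = 0xf1 → little-endian bytes:
  [0]=0xf1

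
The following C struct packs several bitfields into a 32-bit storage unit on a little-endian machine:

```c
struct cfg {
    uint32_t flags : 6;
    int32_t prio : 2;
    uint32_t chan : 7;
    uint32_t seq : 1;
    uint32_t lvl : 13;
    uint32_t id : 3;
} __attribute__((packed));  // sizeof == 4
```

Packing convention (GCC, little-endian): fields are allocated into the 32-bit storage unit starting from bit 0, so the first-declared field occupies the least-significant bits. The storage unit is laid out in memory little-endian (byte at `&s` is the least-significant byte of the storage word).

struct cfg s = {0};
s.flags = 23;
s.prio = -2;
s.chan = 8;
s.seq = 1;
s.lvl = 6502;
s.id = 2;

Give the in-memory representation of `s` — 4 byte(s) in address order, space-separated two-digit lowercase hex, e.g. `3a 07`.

flags (6b) val=23 bits=0x17 at bit 0: 0x00000017
prio (2b) val=-2 bits=0x2 at bit 6: 0x00000097
chan (7b) val=8 bits=0x8 at bit 8: 0x00000897
seq (1b) val=1 bits=0x1 at bit 15: 0x00008897
lvl (13b) val=6502 bits=0x1966 at bit 16: 0x19668897
id (3b) val=2 bits=0x2 at bit 29: 0x59668897
word = 0x59668897 → little-endian bytes:
  [0]=0x97  [1]=0x88  [2]=0x66  [3]=0x59

97 88 66 59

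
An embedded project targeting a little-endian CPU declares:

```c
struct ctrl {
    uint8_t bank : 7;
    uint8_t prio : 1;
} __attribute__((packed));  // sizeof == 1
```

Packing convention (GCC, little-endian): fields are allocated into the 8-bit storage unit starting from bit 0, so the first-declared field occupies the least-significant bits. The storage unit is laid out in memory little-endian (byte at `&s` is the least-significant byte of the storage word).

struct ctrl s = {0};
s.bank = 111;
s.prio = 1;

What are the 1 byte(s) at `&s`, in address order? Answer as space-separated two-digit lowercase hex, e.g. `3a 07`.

[0+:7] bank=111 & 0x7f = 0x6f; word=0x6f
[7+:1] prio=1 & 0x1 = 0x1; word=0xef
word = 0xef → little-endian bytes:
  [0]=0xef

ef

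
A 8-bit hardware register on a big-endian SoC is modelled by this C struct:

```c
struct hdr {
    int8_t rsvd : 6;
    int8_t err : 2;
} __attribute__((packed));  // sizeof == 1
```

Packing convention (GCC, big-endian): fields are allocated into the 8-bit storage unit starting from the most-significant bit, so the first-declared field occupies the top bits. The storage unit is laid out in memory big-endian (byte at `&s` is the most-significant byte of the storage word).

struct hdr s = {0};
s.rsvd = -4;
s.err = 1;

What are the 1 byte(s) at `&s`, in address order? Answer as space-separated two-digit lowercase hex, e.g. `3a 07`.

f1

rsvd:6 = -4 → 0x3c << 2 → word 0xf0
err:2 = 1 → 0x1 << 0 → word 0xf1
word = 0xf1 → big-endian bytes:
  [0]=0xf1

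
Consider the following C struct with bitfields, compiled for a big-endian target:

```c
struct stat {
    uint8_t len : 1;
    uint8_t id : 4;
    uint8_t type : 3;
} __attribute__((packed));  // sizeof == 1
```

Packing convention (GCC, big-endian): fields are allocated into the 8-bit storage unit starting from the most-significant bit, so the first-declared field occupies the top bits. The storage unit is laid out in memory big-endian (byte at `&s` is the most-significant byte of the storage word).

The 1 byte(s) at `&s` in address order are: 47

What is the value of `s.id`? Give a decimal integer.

8

[0]=0x47 (big-endian) → word 0x47
len [7+:1] = (word>>7) & 0x1 = 0
id [3+:4] = (word>>3) & 0xf = 8  ←
type [0+:3] = (word>>0) & 0x7 = 7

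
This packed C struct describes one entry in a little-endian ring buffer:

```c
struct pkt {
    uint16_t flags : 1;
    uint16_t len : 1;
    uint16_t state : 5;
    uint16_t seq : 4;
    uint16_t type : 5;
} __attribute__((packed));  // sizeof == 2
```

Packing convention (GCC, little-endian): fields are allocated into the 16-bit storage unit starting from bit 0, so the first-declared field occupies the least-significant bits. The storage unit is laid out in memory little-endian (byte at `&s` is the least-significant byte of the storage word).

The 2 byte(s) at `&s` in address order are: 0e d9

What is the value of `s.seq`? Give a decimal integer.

[0]=0x0e [1]=0xd9 (little-endian) → word 0xd90e
flags:1 @ bit 0 → (0xd90e>>0)&0x1 = 0x0
len:1 @ bit 1 → (0xd90e>>1)&0x1 = 0x1
state:5 @ bit 2 → (0xd90e>>2)&0x1f = 0x3
seq:4 @ bit 7 → (0xd90e>>7)&0xf = 0x2  ←
type:5 @ bit 11 → (0xd90e>>11)&0x1f = 0x1b

2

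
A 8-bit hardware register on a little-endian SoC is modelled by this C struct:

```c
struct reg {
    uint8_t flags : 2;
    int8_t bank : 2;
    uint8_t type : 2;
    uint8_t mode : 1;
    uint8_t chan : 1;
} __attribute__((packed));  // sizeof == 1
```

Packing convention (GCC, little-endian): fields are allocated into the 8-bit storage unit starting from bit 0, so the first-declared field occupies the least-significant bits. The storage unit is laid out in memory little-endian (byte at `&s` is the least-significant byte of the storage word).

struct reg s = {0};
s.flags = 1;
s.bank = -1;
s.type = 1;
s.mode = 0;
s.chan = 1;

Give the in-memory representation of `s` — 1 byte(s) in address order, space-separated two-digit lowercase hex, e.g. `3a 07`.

flags (2b) val=1 bits=0x1 at bit 0: 0x01
bank (2b) val=-1 bits=0x3 at bit 2: 0x0d
type (2b) val=1 bits=0x1 at bit 4: 0x1d
mode (1b) val=0 bits=0x0 at bit 6: 0x1d
chan (1b) val=1 bits=0x1 at bit 7: 0x9d
word = 0x9d → little-endian bytes:
  [0]=0x9d

9d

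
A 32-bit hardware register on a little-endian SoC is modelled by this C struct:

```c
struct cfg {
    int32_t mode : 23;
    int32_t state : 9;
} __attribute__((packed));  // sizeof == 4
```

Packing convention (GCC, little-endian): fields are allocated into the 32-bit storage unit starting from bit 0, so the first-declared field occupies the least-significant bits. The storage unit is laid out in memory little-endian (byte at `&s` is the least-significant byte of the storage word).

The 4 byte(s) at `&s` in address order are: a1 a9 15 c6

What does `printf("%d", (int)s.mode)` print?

[0]=0xa1 [1]=0xa9 [2]=0x15 [3]=0xc6 (little-endian) → word 0xc615a9a1
mode [0+:23] = (word>>0) & 0x7fffff = 1419681  ←
state [23+:9] = (word>>23) & 0x1ff = 396
mode signed 23b, MSB=0: value = 1419681

1419681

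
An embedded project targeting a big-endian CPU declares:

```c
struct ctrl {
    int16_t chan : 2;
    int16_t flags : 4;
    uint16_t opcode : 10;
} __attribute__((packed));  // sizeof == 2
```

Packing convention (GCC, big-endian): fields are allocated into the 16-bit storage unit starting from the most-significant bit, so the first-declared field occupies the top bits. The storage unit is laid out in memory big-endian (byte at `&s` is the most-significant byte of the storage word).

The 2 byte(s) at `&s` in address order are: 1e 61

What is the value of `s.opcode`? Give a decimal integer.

609

[0]=0x1e [1]=0x61 (big-endian) → word 0x1e61
chan:2 @ bit 14 → (0x1e61>>14)&0x3 = 0x0
flags:4 @ bit 10 → (0x1e61>>10)&0xf = 0x7
opcode:10 @ bit 0 → (0x1e61>>0)&0x3ff = 0x261  ←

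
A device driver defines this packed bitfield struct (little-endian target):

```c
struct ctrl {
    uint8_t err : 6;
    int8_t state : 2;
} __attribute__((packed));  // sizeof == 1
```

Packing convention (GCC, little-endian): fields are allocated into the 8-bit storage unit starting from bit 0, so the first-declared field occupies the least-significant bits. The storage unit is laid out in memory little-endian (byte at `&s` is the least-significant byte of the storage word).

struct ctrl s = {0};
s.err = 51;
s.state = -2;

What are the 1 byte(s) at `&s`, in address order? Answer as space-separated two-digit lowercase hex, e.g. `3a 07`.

err:6 = 51 → 0x33 << 0 → word 0x33
state:2 = -2 → 0x2 << 6 → word 0xb3
word = 0xb3 → little-endian bytes:
  [0]=0xb3

b3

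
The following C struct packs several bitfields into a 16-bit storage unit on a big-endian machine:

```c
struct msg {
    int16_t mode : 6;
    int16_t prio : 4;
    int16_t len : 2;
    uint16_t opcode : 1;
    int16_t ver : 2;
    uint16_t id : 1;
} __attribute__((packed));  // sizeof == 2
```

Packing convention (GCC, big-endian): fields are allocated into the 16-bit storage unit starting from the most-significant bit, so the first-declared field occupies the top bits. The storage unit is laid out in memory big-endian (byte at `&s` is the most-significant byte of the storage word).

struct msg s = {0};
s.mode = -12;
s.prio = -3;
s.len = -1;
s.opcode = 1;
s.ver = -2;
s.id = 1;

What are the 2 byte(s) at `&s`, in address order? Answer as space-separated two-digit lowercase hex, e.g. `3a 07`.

d3 7d

[10+:6] mode=-12 & 0x3f = 0x34; word=0xd000
[6+:4] prio=-3 & 0xf = 0xd; word=0xd340
[4+:2] len=-1 & 0x3 = 0x3; word=0xd370
[3+:1] opcode=1 & 0x1 = 0x1; word=0xd378
[1+:2] ver=-2 & 0x3 = 0x2; word=0xd37c
[0+:1] id=1 & 0x1 = 0x1; word=0xd37d
word = 0xd37d → big-endian bytes:
  [0]=0xd3  [1]=0x7d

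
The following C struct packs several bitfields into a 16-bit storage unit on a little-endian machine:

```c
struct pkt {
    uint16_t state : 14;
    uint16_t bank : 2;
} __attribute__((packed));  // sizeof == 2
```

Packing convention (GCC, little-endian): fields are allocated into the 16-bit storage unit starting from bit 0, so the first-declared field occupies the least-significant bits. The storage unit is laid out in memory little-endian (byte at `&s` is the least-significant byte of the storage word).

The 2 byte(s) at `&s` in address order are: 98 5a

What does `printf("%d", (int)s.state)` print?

[0]=0x98 [1]=0x5a (little-endian) → word 0x5a98
state:14 @ bit 0 → (0x5a98>>0)&0x3fff = 0x1a98  ←
bank:2 @ bit 14 → (0x5a98>>14)&0x3 = 0x1

6808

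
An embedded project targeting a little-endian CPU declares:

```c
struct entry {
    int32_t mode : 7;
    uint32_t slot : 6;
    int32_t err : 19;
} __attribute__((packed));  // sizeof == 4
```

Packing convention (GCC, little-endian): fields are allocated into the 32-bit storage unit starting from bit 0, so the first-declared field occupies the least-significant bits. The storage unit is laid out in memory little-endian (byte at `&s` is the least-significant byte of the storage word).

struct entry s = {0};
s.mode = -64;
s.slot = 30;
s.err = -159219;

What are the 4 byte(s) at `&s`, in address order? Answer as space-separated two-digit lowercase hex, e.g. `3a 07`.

[0+:7] mode=-64 & 0x7f = 0x40; word=0x00000040
[7+:6] slot=30 & 0x3f = 0x1e; word=0x00000f40
[13+:19] err=-159219 & 0x7ffff = 0x5920d; word=0xb241af40
word = 0xb241af40 → little-endian bytes:
  [0]=0x40  [1]=0xaf  [2]=0x41  [3]=0xb2

40 af 41 b2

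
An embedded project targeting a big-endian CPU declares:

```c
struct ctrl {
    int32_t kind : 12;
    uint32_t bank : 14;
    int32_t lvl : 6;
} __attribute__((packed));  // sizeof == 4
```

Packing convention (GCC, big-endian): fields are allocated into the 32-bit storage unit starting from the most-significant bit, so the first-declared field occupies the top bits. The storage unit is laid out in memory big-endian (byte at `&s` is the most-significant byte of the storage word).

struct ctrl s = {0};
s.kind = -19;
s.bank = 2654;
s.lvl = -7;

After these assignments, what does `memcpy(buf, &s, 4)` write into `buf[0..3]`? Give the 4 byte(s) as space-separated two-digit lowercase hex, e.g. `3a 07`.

[20+:12] kind=-19 & 0xfff = 0xfed; word=0xfed00000
[6+:14] bank=2654 & 0x3fff = 0xa5e; word=0xfed29780
[0+:6] lvl=-7 & 0x3f = 0x39; word=0xfed297b9
word = 0xfed297b9 → big-endian bytes:
  [0]=0xfe  [1]=0xd2  [2]=0x97  [3]=0xb9

fe d2 97 b9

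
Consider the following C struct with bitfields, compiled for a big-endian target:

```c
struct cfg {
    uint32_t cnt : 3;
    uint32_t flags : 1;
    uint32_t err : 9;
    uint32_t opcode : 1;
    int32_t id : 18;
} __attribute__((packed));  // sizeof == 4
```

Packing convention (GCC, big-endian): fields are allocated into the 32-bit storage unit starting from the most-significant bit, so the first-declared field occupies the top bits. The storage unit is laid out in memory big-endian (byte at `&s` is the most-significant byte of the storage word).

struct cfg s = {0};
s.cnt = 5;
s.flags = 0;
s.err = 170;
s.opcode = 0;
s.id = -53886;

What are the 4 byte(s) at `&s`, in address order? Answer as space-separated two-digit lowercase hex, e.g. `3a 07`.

[29+:3] cnt=5 & 0x7 = 0x5; word=0xa0000000
[28+:1] flags=0 & 0x1 = 0x0; word=0xa0000000
[19+:9] err=170 & 0x1ff = 0xaa; word=0xa5500000
[18+:1] opcode=0 & 0x1 = 0x0; word=0xa5500000
[0+:18] id=-53886 & 0x3ffff = 0x32d82; word=0xa5532d82
word = 0xa5532d82 → big-endian bytes:
  [0]=0xa5  [1]=0x53  [2]=0x2d  [3]=0x82

a5 53 2d 82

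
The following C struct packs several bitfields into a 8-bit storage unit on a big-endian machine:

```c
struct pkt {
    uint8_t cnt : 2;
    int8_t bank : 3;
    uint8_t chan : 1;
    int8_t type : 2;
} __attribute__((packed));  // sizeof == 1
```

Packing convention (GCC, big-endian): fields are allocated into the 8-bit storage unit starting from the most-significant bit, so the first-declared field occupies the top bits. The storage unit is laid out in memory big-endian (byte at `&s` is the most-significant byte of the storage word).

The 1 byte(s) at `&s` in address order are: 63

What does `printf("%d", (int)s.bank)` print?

[0]=0x63 (big-endian) → word 0x63
cnt:2 @ bit 6 → (0x63>>6)&0x3 = 0x1
bank:3 @ bit 3 → (0x63>>3)&0x7 = 0x4  ←
chan:1 @ bit 2 → (0x63>>2)&0x1 = 0x0
type:2 @ bit 0 → (0x63>>0)&0x3 = 0x3
bank signed 3b, MSB=1: 4 - 8 = -4

-4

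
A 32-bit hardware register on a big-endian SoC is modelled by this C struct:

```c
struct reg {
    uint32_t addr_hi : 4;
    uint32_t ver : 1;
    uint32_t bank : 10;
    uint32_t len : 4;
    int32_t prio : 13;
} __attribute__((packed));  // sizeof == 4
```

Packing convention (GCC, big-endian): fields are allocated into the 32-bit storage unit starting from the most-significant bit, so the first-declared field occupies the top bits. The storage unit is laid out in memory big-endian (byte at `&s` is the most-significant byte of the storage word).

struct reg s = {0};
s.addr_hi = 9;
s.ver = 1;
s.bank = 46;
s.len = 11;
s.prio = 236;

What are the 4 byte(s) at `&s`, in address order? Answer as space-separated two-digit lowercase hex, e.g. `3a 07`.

addr_hi:4 = 9 → 0x9 << 28 → word 0x90000000
ver:1 = 1 → 0x1 << 27 → word 0x98000000
bank:10 = 46 → 0x2e << 17 → word 0x985c0000
len:4 = 11 → 0xb << 13 → word 0x985d6000
prio:13 = 236 → 0xec << 0 → word 0x985d60ec
word = 0x985d60ec → big-endian bytes:
  [0]=0x98  [1]=0x5d  [2]=0x60  [3]=0xec

98 5d 60 ec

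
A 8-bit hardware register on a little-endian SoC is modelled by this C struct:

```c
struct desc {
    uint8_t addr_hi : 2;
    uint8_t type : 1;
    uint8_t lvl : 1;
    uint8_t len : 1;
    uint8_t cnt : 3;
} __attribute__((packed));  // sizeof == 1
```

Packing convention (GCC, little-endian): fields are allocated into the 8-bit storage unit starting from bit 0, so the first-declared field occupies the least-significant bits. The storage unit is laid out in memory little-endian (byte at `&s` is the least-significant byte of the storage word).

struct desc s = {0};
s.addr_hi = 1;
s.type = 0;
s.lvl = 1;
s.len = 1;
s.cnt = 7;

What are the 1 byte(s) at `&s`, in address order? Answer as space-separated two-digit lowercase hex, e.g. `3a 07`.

f9

addr_hi:2 = 1 → 0x1 << 0 → word 0x01
type:1 = 0 → 0x0 << 2 → word 0x01
lvl:1 = 1 → 0x1 << 3 → word 0x09
len:1 = 1 → 0x1 << 4 → word 0x19
cnt:3 = 7 → 0x7 << 5 → word 0xf9
word = 0xf9 → little-endian bytes:
  [0]=0xf9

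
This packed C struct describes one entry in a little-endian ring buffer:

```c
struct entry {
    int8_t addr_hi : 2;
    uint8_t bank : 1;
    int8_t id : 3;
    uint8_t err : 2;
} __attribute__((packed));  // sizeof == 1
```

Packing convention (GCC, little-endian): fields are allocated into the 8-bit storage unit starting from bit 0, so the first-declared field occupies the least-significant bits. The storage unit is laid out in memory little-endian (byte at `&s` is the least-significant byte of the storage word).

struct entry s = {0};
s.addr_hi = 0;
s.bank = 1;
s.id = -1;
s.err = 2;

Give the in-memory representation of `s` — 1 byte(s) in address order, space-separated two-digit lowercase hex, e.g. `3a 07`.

[0+:2] addr_hi=0 & 0x3 = 0x0; word=0x00
[2+:1] bank=1 & 0x1 = 0x1; word=0x04
[3+:3] id=-1 & 0x7 = 0x7; word=0x3c
[6+:2] err=2 & 0x3 = 0x2; word=0xbc
word = 0xbc → little-endian bytes:
  [0]=0xbc

bc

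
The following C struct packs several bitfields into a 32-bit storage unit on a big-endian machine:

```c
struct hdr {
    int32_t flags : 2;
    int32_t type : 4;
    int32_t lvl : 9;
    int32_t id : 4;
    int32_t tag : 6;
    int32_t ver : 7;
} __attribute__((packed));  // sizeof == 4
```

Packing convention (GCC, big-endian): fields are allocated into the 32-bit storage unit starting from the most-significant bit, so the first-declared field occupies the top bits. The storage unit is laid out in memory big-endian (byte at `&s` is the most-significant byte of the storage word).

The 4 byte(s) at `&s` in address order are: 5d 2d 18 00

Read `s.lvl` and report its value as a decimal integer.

150

[0]=0x5d [1]=0x2d [2]=0x18 [3]=0x00 (big-endian) → word 0x5d2d1800
flags:2 @ bit 30 → (0x5d2d1800>>30)&0x3 = 0x1
type:4 @ bit 26 → (0x5d2d1800>>26)&0xf = 0x7
lvl:9 @ bit 17 → (0x5d2d1800>>17)&0x1ff = 0x96  ←
id:4 @ bit 13 → (0x5d2d1800>>13)&0xf = 0x8
tag:6 @ bit 7 → (0x5d2d1800>>7)&0x3f = 0x30
ver:7 @ bit 0 → (0x5d2d1800>>0)&0x7f = 0x0
lvl signed 9b, MSB=0: value = 150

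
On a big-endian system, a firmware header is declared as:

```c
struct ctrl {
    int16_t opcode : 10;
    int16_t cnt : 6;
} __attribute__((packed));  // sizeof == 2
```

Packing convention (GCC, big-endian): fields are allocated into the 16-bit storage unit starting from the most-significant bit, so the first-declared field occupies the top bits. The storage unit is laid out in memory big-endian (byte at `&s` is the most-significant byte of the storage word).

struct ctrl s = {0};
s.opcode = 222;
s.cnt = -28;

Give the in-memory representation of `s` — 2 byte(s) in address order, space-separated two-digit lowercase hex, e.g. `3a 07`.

37 a4

opcode:10 = 222 → 0xde << 6 → word 0x3780
cnt:6 = -28 → 0x24 << 0 → word 0x37a4
word = 0x37a4 → big-endian bytes:
  [0]=0x37  [1]=0xa4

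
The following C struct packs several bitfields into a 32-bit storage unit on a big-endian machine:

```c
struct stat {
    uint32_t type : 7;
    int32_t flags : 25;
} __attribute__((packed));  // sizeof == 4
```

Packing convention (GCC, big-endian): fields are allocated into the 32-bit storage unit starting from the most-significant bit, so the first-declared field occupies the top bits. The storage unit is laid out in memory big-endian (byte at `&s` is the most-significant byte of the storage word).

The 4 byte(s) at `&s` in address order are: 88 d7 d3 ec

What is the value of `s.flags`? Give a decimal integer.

[0]=0x88 [1]=0xd7 [2]=0xd3 [3]=0xec (big-endian) → word 0x88d7d3ec
type:7 @ bit 25 → (0x88d7d3ec>>25)&0x7f = 0x44
flags:25 @ bit 0 → (0x88d7d3ec>>0)&0x1ffffff = 0xd7d3ec  ←
flags signed 25b, MSB=0: value = 14144492

14144492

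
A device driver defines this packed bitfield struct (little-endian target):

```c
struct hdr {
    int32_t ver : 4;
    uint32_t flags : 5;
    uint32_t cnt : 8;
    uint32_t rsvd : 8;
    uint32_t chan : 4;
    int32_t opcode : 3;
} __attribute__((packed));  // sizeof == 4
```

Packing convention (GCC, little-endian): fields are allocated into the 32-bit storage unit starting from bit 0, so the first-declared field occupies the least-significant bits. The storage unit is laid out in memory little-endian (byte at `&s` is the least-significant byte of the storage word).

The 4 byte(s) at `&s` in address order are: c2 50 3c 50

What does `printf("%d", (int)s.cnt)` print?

40

[0]=0xc2 [1]=0x50 [2]=0x3c [3]=0x50 (little-endian) → word 0x503c50c2
ver [0+:4] = (word>>0) & 0xf = 2
flags [4+:5] = (word>>4) & 0x1f = 12
cnt [9+:8] = (word>>9) & 0xff = 40  ←
rsvd [17+:8] = (word>>17) & 0xff = 30
chan [25+:4] = (word>>25) & 0xf = 8
opcode [29+:3] = (word>>29) & 0x7 = 2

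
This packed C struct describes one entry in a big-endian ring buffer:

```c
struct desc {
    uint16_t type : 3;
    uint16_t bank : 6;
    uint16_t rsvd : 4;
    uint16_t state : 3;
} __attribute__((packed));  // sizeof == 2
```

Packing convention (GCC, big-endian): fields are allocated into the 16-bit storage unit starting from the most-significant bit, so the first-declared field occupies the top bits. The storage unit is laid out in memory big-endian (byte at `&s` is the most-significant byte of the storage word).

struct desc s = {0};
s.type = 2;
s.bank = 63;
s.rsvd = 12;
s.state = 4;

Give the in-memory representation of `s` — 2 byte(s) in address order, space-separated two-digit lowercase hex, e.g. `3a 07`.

5f e4

[13+:3] type=2 & 0x7 = 0x2; word=0x4000
[7+:6] bank=63 & 0x3f = 0x3f; word=0x5f80
[3+:4] rsvd=12 & 0xf = 0xc; word=0x5fe0
[0+:3] state=4 & 0x7 = 0x4; word=0x5fe4
word = 0x5fe4 → big-endian bytes:
  [0]=0x5f  [1]=0xe4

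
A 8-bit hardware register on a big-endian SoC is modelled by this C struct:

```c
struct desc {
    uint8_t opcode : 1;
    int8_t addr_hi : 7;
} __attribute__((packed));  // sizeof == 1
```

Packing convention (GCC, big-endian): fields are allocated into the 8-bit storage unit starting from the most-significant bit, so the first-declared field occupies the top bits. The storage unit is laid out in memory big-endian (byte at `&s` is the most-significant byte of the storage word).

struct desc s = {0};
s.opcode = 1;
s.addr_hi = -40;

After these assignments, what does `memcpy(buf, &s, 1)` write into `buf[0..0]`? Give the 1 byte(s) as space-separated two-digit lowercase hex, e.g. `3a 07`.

d8

[7+:1] opcode=1 & 0x1 = 0x1; word=0x80
[0+:7] addr_hi=-40 & 0x7f = 0x58; word=0xd8
word = 0xd8 → big-endian bytes:
  [0]=0xd8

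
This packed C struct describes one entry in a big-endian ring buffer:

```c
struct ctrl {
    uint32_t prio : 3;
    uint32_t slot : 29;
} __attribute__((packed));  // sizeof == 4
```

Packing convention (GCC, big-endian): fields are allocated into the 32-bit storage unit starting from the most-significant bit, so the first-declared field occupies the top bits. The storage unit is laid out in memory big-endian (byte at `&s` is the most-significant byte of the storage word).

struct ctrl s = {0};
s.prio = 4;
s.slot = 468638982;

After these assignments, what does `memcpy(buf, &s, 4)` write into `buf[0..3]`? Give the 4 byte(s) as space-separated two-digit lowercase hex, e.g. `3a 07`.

9b ee dd 06

[29+:3] prio=4 & 0x7 = 0x4; word=0x80000000
[0+:29] slot=468638982 & 0x1fffffff = 0x1beedd06; word=0x9beedd06
word = 0x9beedd06 → big-endian bytes:
  [0]=0x9b  [1]=0xee  [2]=0xdd  [3]=0x06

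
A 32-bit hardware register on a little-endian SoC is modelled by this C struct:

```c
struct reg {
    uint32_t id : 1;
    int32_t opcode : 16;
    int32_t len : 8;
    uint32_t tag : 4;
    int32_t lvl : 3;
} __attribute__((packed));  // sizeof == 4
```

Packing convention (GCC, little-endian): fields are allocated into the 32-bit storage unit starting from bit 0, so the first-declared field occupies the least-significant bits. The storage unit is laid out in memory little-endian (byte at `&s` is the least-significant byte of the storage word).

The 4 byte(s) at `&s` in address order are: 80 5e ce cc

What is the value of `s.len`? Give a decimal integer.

[0]=0x80 [1]=0x5e [2]=0xce [3]=0xcc (little-endian) → word 0xccce5e80
id:1 @ bit 0 → (0xccce5e80>>0)&0x1 = 0x0
opcode:16 @ bit 1 → (0xccce5e80>>1)&0xffff = 0x2f40
len:8 @ bit 17 → (0xccce5e80>>17)&0xff = 0x67  ←
tag:4 @ bit 25 → (0xccce5e80>>25)&0xf = 0x6
lvl:3 @ bit 29 → (0xccce5e80>>29)&0x7 = 0x6
len signed 8b, MSB=0: value = 103

103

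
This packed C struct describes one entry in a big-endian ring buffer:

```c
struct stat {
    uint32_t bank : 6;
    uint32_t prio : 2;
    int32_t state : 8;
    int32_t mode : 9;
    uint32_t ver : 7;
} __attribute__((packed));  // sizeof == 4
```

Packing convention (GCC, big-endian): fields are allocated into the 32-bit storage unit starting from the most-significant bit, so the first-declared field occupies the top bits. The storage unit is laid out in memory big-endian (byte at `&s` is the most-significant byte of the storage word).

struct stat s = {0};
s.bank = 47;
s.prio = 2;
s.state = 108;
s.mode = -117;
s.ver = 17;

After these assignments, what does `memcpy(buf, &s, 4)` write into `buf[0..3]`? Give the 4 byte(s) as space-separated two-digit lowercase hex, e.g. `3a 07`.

[26+:6] bank=47 & 0x3f = 0x2f; word=0xbc000000
[24+:2] prio=2 & 0x3 = 0x2; word=0xbe000000
[16+:8] state=108 & 0xff = 0x6c; word=0xbe6c0000
[7+:9] mode=-117 & 0x1ff = 0x18b; word=0xbe6cc580
[0+:7] ver=17 & 0x7f = 0x11; word=0xbe6cc591
word = 0xbe6cc591 → big-endian bytes:
  [0]=0xbe  [1]=0x6c  [2]=0xc5  [3]=0x91

be 6c c5 91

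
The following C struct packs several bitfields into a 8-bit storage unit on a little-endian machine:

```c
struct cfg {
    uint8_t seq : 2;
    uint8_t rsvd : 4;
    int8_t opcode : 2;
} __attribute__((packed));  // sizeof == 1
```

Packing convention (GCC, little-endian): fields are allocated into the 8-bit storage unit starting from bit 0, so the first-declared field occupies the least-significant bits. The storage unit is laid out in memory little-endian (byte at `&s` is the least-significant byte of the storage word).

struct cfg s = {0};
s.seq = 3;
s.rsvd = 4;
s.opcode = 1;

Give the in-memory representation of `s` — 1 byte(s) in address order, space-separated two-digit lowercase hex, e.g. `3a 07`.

53

[0+:2] seq=3 & 0x3 = 0x3; word=0x03
[2+:4] rsvd=4 & 0xf = 0x4; word=0x13
[6+:2] opcode=1 & 0x3 = 0x1; word=0x53
word = 0x53 → little-endian bytes:
  [0]=0x53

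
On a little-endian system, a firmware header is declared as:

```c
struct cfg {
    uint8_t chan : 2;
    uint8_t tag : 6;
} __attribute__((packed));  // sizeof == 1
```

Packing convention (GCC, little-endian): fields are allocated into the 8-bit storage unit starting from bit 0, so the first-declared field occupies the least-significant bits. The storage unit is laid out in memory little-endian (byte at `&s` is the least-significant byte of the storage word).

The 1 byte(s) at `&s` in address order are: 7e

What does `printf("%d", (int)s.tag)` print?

31

[0]=0x7e (little-endian) → word 0x7e
chan:2 @ bit 0 → (0x7e>>0)&0x3 = 0x2
tag:6 @ bit 2 → (0x7e>>2)&0x3f = 0x1f  ←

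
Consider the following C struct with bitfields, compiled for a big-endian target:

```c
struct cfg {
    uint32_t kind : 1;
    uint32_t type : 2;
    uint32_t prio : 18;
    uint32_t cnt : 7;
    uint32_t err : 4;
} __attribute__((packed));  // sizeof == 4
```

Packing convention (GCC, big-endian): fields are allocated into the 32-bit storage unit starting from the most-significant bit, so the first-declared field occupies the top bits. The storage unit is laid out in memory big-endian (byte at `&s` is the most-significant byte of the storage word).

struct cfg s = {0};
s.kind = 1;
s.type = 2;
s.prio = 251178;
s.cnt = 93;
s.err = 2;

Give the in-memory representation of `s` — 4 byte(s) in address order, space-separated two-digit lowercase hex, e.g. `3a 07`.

[31+:1] kind=1 & 0x1 = 0x1; word=0x80000000
[29+:2] type=2 & 0x3 = 0x2; word=0xc0000000
[11+:18] prio=251178 & 0x3ffff = 0x3d52a; word=0xdea95000
[4+:7] cnt=93 & 0x7f = 0x5d; word=0xdea955d0
[0+:4] err=2 & 0xf = 0x2; word=0xdea955d2
word = 0xdea955d2 → big-endian bytes:
  [0]=0xde  [1]=0xa9  [2]=0x55  [3]=0xd2

de a9 55 d2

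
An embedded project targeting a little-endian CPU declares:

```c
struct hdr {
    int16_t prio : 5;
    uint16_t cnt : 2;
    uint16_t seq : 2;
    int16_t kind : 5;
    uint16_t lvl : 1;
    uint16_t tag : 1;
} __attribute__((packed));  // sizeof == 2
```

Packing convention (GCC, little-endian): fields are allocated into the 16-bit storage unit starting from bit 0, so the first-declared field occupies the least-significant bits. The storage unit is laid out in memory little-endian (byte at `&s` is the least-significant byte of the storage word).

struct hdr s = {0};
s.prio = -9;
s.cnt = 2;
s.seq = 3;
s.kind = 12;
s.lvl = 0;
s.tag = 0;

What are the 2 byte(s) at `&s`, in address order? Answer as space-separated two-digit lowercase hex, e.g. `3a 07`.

d7 19

[0+:5] prio=-9 & 0x1f = 0x17; word=0x0017
[5+:2] cnt=2 & 0x3 = 0x2; word=0x0057
[7+:2] seq=3 & 0x3 = 0x3; word=0x01d7
[9+:5] kind=12 & 0x1f = 0xc; word=0x19d7
[14+:1] lvl=0 & 0x1 = 0x0; word=0x19d7
[15+:1] tag=0 & 0x1 = 0x0; word=0x19d7
word = 0x19d7 → little-endian bytes:
  [0]=0xd7  [1]=0x19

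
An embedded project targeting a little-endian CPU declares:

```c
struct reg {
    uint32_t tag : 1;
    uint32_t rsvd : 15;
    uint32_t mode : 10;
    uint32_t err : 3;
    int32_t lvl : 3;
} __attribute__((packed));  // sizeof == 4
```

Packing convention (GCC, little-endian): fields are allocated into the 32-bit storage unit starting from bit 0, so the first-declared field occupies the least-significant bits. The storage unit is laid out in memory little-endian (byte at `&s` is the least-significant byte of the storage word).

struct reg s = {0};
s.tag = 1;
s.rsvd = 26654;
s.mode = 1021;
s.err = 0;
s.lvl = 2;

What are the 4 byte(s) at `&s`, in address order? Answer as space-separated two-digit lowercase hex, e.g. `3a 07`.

3d d0 fd 43

tag (1b) val=1 bits=0x1 at bit 0: 0x00000001
rsvd (15b) val=26654 bits=0x681e at bit 1: 0x0000d03d
mode (10b) val=1021 bits=0x3fd at bit 16: 0x03fdd03d
err (3b) val=0 bits=0x0 at bit 26: 0x03fdd03d
lvl (3b) val=2 bits=0x2 at bit 29: 0x43fdd03d
word = 0x43fdd03d → little-endian bytes:
  [0]=0x3d  [1]=0xd0  [2]=0xfd  [3]=0x43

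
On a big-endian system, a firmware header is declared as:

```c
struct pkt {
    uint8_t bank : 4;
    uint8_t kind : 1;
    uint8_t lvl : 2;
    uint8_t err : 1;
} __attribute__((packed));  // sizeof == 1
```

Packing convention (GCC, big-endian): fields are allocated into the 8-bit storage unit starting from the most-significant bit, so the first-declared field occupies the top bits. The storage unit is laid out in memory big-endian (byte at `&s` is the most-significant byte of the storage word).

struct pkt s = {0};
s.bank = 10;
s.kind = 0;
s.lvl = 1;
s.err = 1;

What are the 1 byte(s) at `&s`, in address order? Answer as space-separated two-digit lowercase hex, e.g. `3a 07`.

a3

[4+:4] bank=10 & 0xf = 0xa; word=0xa0
[3+:1] kind=0 & 0x1 = 0x0; word=0xa0
[1+:2] lvl=1 & 0x3 = 0x1; word=0xa2
[0+:1] err=1 & 0x1 = 0x1; word=0xa3
word = 0xa3 → big-endian bytes:
  [0]=0xa3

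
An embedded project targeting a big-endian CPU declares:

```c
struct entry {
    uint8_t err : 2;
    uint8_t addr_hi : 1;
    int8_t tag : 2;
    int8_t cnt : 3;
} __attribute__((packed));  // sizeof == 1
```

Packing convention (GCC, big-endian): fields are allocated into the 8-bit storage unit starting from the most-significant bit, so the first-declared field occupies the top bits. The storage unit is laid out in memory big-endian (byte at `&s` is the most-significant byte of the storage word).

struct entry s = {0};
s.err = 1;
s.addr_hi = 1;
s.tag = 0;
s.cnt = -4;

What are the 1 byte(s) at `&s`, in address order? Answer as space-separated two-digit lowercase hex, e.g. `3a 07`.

64

[6+:2] err=1 & 0x3 = 0x1; word=0x40
[5+:1] addr_hi=1 & 0x1 = 0x1; word=0x60
[3+:2] tag=0 & 0x3 = 0x0; word=0x60
[0+:3] cnt=-4 & 0x7 = 0x4; word=0x64
word = 0x64 → big-endian bytes:
  [0]=0x64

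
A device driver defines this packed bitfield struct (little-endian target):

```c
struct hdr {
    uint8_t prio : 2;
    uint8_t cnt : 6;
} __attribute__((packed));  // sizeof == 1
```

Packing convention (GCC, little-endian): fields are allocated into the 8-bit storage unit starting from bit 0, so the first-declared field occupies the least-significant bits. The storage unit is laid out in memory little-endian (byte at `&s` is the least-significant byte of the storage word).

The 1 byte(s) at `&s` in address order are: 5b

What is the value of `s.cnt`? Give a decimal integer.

22

[0]=0x5b (little-endian) → word 0x5b
prio:2 @ bit 0 → (0x5b>>0)&0x3 = 0x3
cnt:6 @ bit 2 → (0x5b>>2)&0x3f = 0x16  ←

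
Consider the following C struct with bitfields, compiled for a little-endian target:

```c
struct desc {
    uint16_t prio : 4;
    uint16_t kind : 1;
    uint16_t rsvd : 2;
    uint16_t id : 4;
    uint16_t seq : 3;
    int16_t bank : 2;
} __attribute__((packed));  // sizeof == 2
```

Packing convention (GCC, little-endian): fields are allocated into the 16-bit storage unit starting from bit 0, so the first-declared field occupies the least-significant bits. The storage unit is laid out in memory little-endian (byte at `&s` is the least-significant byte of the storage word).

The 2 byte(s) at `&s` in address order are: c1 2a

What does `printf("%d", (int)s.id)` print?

5

[0]=0xc1 [1]=0x2a (little-endian) → word 0x2ac1
prio [0+:4] = (word>>0) & 0xf = 1
kind [4+:1] = (word>>4) & 0x1 = 0
rsvd [5+:2] = (word>>5) & 0x3 = 2
id [7+:4] = (word>>7) & 0xf = 5  ←
seq [11+:3] = (word>>11) & 0x7 = 5
bank [14+:2] = (word>>14) & 0x3 = 0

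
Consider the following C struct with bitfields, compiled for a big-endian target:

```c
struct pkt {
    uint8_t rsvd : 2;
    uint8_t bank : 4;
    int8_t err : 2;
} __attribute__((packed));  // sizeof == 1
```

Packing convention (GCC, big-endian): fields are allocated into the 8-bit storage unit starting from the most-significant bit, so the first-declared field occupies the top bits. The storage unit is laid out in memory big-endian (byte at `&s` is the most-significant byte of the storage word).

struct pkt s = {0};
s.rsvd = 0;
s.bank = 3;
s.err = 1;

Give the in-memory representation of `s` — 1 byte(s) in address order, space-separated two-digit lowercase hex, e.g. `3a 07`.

0d

rsvd (2b) val=0 bits=0x0 at bit 6: 0x00
bank (4b) val=3 bits=0x3 at bit 2: 0x0c
err (2b) val=1 bits=0x1 at bit 0: 0x0d
word = 0x0d → big-endian bytes:
  [0]=0x0d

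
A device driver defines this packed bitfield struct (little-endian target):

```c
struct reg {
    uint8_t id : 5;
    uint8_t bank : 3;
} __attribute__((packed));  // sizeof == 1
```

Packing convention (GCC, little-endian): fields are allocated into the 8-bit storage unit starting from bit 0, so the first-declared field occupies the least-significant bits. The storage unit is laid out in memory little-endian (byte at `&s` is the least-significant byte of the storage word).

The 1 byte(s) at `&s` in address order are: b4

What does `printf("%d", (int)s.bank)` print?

[0]=0xb4 (little-endian) → word 0xb4
id:5 @ bit 0 → (0xb4>>0)&0x1f = 0x14
bank:3 @ bit 5 → (0xb4>>5)&0x7 = 0x5  ←

5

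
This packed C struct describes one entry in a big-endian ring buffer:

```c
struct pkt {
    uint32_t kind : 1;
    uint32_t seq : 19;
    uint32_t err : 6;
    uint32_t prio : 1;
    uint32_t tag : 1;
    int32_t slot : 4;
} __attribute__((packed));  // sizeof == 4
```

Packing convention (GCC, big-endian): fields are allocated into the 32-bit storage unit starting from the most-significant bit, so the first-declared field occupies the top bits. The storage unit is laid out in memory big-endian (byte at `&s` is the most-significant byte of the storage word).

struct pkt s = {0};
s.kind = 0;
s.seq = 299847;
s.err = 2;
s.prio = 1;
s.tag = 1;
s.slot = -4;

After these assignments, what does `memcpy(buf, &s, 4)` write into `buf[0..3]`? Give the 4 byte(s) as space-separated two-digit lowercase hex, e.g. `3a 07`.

kind:1 = 0 → 0x0 << 31 → word 0x00000000
seq:19 = 299847 → 0x49347 << 12 → word 0x49347000
err:6 = 2 → 0x2 << 6 → word 0x49347080
prio:1 = 1 → 0x1 << 5 → word 0x493470a0
tag:1 = 1 → 0x1 << 4 → word 0x493470b0
slot:4 = -4 → 0xc << 0 → word 0x493470bc
word = 0x493470bc → big-endian bytes:
  [0]=0x49  [1]=0x34  [2]=0x70  [3]=0xbc

49 34 70 bc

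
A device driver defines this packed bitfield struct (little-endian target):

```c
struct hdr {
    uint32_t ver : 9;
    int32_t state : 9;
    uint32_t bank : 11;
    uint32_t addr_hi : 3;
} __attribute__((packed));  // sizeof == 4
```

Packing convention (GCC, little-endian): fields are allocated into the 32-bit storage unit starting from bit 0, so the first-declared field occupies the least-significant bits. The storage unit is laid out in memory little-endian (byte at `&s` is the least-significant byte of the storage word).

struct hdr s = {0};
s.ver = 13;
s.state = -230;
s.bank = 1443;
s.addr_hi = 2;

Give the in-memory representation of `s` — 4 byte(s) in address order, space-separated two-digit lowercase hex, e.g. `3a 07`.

0d 34 8e 56

[0+:9] ver=13 & 0x1ff = 0xd; word=0x0000000d
[9+:9] state=-230 & 0x1ff = 0x11a; word=0x0002340d
[18+:11] bank=1443 & 0x7ff = 0x5a3; word=0x168e340d
[29+:3] addr_hi=2 & 0x7 = 0x2; word=0x568e340d
word = 0x568e340d → little-endian bytes:
  [0]=0x0d  [1]=0x34  [2]=0x8e  [3]=0x56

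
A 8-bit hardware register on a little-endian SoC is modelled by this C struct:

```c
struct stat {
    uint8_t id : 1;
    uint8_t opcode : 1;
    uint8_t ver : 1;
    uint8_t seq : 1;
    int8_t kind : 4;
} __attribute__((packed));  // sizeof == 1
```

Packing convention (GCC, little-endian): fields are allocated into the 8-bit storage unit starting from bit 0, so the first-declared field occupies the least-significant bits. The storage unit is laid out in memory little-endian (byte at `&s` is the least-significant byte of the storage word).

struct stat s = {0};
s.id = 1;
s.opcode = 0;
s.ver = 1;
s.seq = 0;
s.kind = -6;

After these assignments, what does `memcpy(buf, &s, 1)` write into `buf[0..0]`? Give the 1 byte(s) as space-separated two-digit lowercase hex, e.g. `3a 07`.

a5

[0+:1] id=1 & 0x1 = 0x1; word=0x01
[1+:1] opcode=0 & 0x1 = 0x0; word=0x01
[2+:1] ver=1 & 0x1 = 0x1; word=0x05
[3+:1] seq=0 & 0x1 = 0x0; word=0x05
[4+:4] kind=-6 & 0xf = 0xa; word=0xa5
word = 0xa5 → little-endian bytes:
  [0]=0xa5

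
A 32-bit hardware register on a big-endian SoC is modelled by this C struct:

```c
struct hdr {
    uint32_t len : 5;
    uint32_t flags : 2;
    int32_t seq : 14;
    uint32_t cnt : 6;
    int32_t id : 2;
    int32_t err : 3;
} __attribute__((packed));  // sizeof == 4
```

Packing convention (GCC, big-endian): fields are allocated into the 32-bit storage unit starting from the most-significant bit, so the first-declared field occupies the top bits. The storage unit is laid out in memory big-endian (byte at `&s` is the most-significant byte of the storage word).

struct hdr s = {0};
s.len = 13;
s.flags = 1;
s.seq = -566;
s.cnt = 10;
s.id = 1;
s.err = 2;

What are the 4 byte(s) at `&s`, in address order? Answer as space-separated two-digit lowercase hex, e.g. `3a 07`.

len (5b) val=13 bits=0xd at bit 27: 0x68000000
flags (2b) val=1 bits=0x1 at bit 25: 0x6a000000
seq (14b) val=-566 bits=0x3dca at bit 11: 0x6bee5000
cnt (6b) val=10 bits=0xa at bit 5: 0x6bee5140
id (2b) val=1 bits=0x1 at bit 3: 0x6bee5148
err (3b) val=2 bits=0x2 at bit 0: 0x6bee514a
word = 0x6bee514a → big-endian bytes:
  [0]=0x6b  [1]=0xee  [2]=0x51  [3]=0x4a

6b ee 51 4a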